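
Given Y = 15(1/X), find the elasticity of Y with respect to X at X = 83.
Elasticity = -1

Elasticity = (dY/dX) · (X/Y)

dY/dX = -15/X²
At X = 83: dY/dX = -15/6889, Y = 15/83

Elasticity = (-15/6889) · (83 / (15/83)) = -1

Interpretation: for a small percentage change in X, the percentage change in Y is approximately -1.00 times as large.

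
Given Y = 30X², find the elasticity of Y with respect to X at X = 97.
Elasticity = 2

Elasticity = (dY/dX) · (X/Y)

dY/dX = 60·X
At X = 97: dY/dX = 5820, Y = 282270

Elasticity = 5820 · (97 / 282270) = 2

Interpretation: for a small percentage change in X, the percentage change in Y is approximately 2.00 times as large.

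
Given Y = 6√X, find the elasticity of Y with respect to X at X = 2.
Elasticity = 1/2

Elasticity = (dY/dX) · (X/Y)

dY/dX = 3/√X
At X = 2: dY/dX = 3·√2/2, Y = 6·√2

Elasticity = (3·√2/2) · (2 / (6·√2)) = 1/2

Interpretation: for a small percentage change in X, the percentage change in Y is approximately 0.50 times as large.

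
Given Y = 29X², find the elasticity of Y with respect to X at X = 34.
Elasticity = 2

Elasticity = (dY/dX) · (X/Y)

dY/dX = 58·X
At X = 34: dY/dX = 1972, Y = 33524

Elasticity = 1972 · (34 / 33524) = 2

Interpretation: for a small percentage change in X, the percentage change in Y is approximately 2.00 times as large.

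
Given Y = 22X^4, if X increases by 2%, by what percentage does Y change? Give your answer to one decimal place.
8.2%

For Y = 22X^4:
If X → X(1 + 0.02)
Then Y → Y · (1 + 0.02)^4
     ≈ Y · 1.0824

Percentage change = ((1 + 0.02)^4 − 1) × 100% ≈ 8.2%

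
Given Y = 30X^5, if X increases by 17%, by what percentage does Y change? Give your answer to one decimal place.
119.2%

For Y = 30X^5:
If X → X(1 + 0.17)
Then Y → Y · (1 + 0.17)^5
     ≈ Y · 2.1924

Percentage change = ((1 + 0.17)^5 − 1) × 100% ≈ 119.2%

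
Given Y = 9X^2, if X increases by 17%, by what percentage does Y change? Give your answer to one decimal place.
36.9%

For Y = 9X^2:
If X → X(1 + 0.17)
Then Y → Y · (1 + 0.17)^2
     = Y · 1.3689

Percentage change = ((1 + 0.17)^2 − 1) × 100% ≈ 36.9%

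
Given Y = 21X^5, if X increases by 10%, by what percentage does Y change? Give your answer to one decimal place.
61.1%

For Y = 21X^5:
If X → X(1 + 0.1)
Then Y → Y · (1 + 0.1)^5
     ≈ Y · 1.6105

Percentage change = ((1 + 0.1)^5 − 1) × 100% ≈ 61.1%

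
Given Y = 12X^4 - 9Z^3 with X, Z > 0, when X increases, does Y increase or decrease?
Y increases

Taking the partial derivative:
∂Y/∂X = 48X^3

∂Y/∂X = 48X^3 > 0 (assuming positive values)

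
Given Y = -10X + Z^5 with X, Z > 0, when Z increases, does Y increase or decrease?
Y increases

Taking the partial derivative:
∂Y/∂Z = 5Z^4

∂Y/∂Z = 5Z^4 > 0 (assuming positive values)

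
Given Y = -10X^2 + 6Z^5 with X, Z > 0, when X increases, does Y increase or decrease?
Y decreases

Taking the partial derivative:
∂Y/∂X = -20X

∂Y/∂X = -20X < 0 (assuming positive values)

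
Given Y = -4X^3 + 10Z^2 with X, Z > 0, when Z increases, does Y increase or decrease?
Y increases

Taking the partial derivative:
∂Y/∂Z = 20Z

∂Y/∂Z = 20Z > 0 (assuming positive values)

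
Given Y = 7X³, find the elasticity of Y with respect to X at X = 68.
Elasticity = 3

Elasticity = (dY/dX) · (X/Y)

dY/dX = 21·X²
At X = 68: dY/dX = 97104, Y = 2201024

Elasticity = 97104 · (68 / 2201024) = 3

Interpretation: for a small percentage change in X, the percentage change in Y is approximately 3.00 times as large.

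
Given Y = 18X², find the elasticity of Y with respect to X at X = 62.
Elasticity = 2

Elasticity = (dY/dX) · (X/Y)

dY/dX = 36·X
At X = 62: dY/dX = 2232, Y = 69192

Elasticity = 2232 · (62 / 69192) = 2

Interpretation: for a small percentage change in X, the percentage change in Y is approximately 2.00 times as large.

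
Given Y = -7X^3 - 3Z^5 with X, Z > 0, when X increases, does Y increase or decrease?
Y decreases

Taking the partial derivative:
∂Y/∂X = -21X^2

∂Y/∂X = -21X^2 < 0 (assuming positive values)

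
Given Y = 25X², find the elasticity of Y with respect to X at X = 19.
Elasticity = 2

Elasticity = (dY/dX) · (X/Y)

dY/dX = 50·X
At X = 19: dY/dX = 950, Y = 9025

Elasticity = 950 · (19 / 9025) = 2

Interpretation: for a small percentage change in X, the percentage change in Y is approximately 2.00 times as large.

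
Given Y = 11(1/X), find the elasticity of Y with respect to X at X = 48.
Elasticity = -1

Elasticity = (dY/dX) · (X/Y)

dY/dX = -11/X²
At X = 48: dY/dX = -11/2304, Y = 11/48

Elasticity = (-11/2304) · (48 / (11/48)) = -1

Interpretation: for a small percentage change in X, the percentage change in Y is approximately -1.00 times as large.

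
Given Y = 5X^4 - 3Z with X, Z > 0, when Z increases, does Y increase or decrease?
Y decreases

Taking the partial derivative:
∂Y/∂Z = -3

∂Y/∂Z = -3 < 0 (assuming positive values)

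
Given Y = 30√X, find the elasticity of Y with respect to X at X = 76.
Elasticity = 1/2

Elasticity = (dY/dX) · (X/Y)

dY/dX = 15/√X
At X = 76: dY/dX = 15·√19/38, Y = 60·√19

Elasticity = (15·√19/38) · (76 / (60·√19)) = 1/2

Interpretation: for a small percentage change in X, the percentage change in Y is approximately 0.50 times as large.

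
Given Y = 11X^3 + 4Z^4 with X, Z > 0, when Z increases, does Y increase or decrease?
Y increases

Taking the partial derivative:
∂Y/∂Z = 16Z^3

∂Y/∂Z = 16Z^3 > 0 (assuming positive values)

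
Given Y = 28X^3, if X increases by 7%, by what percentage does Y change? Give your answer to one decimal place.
22.5%

For Y = 28X^3:
If X → X(1 + 0.07)
Then Y → Y · (1 + 0.07)^3
     ≈ Y · 1.2250

Percentage change = ((1 + 0.07)^3 − 1) × 100% ≈ 22.5%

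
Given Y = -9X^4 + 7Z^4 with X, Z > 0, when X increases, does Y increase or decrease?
Y decreases

Taking the partial derivative:
∂Y/∂X = -36X^3

∂Y/∂X = -36X^3 < 0 (assuming positive values)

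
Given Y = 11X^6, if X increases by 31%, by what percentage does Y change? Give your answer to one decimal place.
405.4%

For Y = 11X^6:
If X → X(1 + 0.31)
Then Y → Y · (1 + 0.31)^6
     ≈ Y · 5.0539

Percentage change = ((1 + 0.31)^6 − 1) × 100% ≈ 405.4%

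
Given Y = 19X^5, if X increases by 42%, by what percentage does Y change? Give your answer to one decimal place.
477.4%

For Y = 19X^5:
If X → X(1 + 0.42)
Then Y → Y · (1 + 0.42)^5
     ≈ Y · 5.7735

Percentage change = ((1 + 0.42)^5 − 1) × 100% ≈ 477.4%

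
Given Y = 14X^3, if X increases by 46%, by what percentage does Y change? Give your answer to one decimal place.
211.2%

For Y = 14X^3:
If X → X(1 + 0.46)
Then Y → Y · (1 + 0.46)^3
     ≈ Y · 3.1121

Percentage change = ((1 + 0.46)^3 − 1) × 100% ≈ 211.2%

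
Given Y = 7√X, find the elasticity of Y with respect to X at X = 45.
Elasticity = 1/2

Elasticity = (dY/dX) · (X/Y)

dY/dX = 7/(2·√X)
At X = 45: dY/dX = 7·√5/30, Y = 21·√5

Elasticity = (7·√5/30) · (45 / (21·√5)) = 1/2

Interpretation: for a small percentage change in X, the percentage change in Y is approximately 0.50 times as large.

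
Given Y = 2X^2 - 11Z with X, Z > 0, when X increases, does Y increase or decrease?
Y increases

Taking the partial derivative:
∂Y/∂X = 4X

∂Y/∂X = 4X > 0 (assuming positive values)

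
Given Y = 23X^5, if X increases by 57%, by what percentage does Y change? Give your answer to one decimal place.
853.9%

For Y = 23X^5:
If X → X(1 + 0.57)
Then Y → Y · (1 + 0.57)^5
     ≈ Y · 9.5389

Percentage change = ((1 + 0.57)^5 − 1) × 100% ≈ 853.9%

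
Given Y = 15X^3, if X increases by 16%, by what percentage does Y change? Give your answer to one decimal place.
56.1%

For Y = 15X^3:
If X → X(1 + 0.16)
Then Y → Y · (1 + 0.16)^3
     ≈ Y · 1.5609

Percentage change = ((1 + 0.16)^3 − 1) × 100% ≈ 56.1%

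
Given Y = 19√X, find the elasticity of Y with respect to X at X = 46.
Elasticity = 1/2

Elasticity = (dY/dX) · (X/Y)

dY/dX = 19/(2·√X)
At X = 46: dY/dX = 19·√46/92, Y = 19·√46

Elasticity = (19·√46/92) · (46 / (19·√46)) = 1/2

Interpretation: for a small percentage change in X, the percentage change in Y is approximately 0.50 times as large.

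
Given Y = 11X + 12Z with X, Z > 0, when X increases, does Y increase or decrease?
Y increases

Taking the partial derivative:
∂Y/∂X = 11

∂Y/∂X = 11 > 0 (assuming positive values)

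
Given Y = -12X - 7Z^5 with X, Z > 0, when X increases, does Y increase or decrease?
Y decreases

Taking the partial derivative:
∂Y/∂X = -12

∂Y/∂X = -12 < 0 (assuming positive values)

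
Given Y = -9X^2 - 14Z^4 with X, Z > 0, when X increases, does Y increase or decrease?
Y decreases

Taking the partial derivative:
∂Y/∂X = -18X

∂Y/∂X = -18X < 0 (assuming positive values)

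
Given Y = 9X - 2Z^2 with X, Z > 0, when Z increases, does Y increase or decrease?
Y decreases

Taking the partial derivative:
∂Y/∂Z = -4Z

∂Y/∂Z = -4Z < 0 (assuming positive values)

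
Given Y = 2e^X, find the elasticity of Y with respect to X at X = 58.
Elasticity = 58

Elasticity = (dY/dX) · (X/Y)

dY/dX = 2·e^X
At X = 58: dY/dX = 2·e^58, Y = 2·e^58

Elasticity = (2·e^58) · (58 / (2·e^58)) = 58

Interpretation: for a small percentage change in X, the percentage change in Y is approximately 58.00 times as large.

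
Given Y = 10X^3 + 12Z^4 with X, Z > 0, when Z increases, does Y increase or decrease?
Y increases

Taking the partial derivative:
∂Y/∂Z = 48Z^3

∂Y/∂Z = 48Z^3 > 0 (assuming positive values)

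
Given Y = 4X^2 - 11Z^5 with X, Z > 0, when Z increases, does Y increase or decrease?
Y decreases

Taking the partial derivative:
∂Y/∂Z = -55Z^4

∂Y/∂Z = -55Z^4 < 0 (assuming positive values)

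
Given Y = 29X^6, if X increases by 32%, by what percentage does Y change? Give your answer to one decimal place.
429.0%

For Y = 29X^6:
If X → X(1 + 0.32)
Then Y → Y · (1 + 0.32)^6
     ≈ Y · 5.2899

Percentage change = ((1 + 0.32)^6 − 1) × 100% ≈ 429.0%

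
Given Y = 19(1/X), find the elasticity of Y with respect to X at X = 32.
Elasticity = -1

Elasticity = (dY/dX) · (X/Y)

dY/dX = -19/X²
At X = 32: dY/dX = -19/1024, Y = 19/32

Elasticity = (-19/1024) · (32 / (19/32)) = -1

Interpretation: for a small percentage change in X, the percentage change in Y is approximately -1.00 times as large.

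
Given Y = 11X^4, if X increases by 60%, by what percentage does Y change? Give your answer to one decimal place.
555.4%

For Y = 11X^4:
If X → X(1 + 0.6)
Then Y → Y · (1 + 0.6)^4
     = Y · 6.5536

Percentage change = ((1 + 0.6)^4 − 1) × 100% ≈ 555.4%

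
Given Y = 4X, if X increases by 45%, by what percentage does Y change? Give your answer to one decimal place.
45.0%

For Y = 4X:
If X → X(1 + 0.45)
Then Y → Y · (1 + 0.45)^1
     = Y · 1.4500

Percentage change = ((1 + 0.45)^1 − 1) × 100% = 45.0%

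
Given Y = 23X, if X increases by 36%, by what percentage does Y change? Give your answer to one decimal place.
36.0%

For Y = 23X:
If X → X(1 + 0.36)
Then Y → Y · (1 + 0.36)^1
     = Y · 1.3600

Percentage change = ((1 + 0.36)^1 − 1) × 100% = 36.0%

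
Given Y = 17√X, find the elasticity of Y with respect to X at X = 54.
Elasticity = 1/2

Elasticity = (dY/dX) · (X/Y)

dY/dX = 17/(2·√X)
At X = 54: dY/dX = 17·√6/36, Y = 51·√6

Elasticity = (17·√6/36) · (54 / (51·√6)) = 1/2

Interpretation: for a small percentage change in X, the percentage change in Y is approximately 0.50 times as large.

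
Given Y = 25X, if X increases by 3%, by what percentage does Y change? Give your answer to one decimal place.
3.0%

For Y = 25X:
If X → X(1 + 0.03)
Then Y → Y · (1 + 0.03)^1
     = Y · 1.0300

Percentage change = ((1 + 0.03)^1 − 1) × 100% = 3.0%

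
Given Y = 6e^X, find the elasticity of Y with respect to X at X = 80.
Elasticity = 80

Elasticity = (dY/dX) · (X/Y)

dY/dX = 6·e^X
At X = 80: dY/dX = 6·e^80, Y = 6·e^80

Elasticity = (6·e^80) · (80 / (6·e^80)) = 80

Interpretation: for a small percentage change in X, the percentage change in Y is approximately 80.00 times as large.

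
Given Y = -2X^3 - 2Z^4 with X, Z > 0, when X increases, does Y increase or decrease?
Y decreases

Taking the partial derivative:
∂Y/∂X = -6X^2

∂Y/∂X = -6X^2 < 0 (assuming positive values)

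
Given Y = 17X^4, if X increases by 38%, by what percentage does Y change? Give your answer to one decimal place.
262.7%

For Y = 17X^4:
If X → X(1 + 0.38)
Then Y → Y · (1 + 0.38)^4
     ≈ Y · 3.6267

Percentage change = ((1 + 0.38)^4 − 1) × 100% ≈ 262.7%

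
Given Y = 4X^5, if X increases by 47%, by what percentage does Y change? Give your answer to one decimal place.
586.4%

For Y = 4X^5:
If X → X(1 + 0.47)
Then Y → Y · (1 + 0.47)^5
     ≈ Y · 6.8641

Percentage change = ((1 + 0.47)^5 − 1) × 100% ≈ 586.4%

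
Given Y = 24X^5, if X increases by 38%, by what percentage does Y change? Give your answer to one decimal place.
400.5%

For Y = 24X^5:
If X → X(1 + 0.38)
Then Y → Y · (1 + 0.38)^5
     ≈ Y · 5.0049

Percentage change = ((1 + 0.38)^5 − 1) × 100% ≈ 400.5%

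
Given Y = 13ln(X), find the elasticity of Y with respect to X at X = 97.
Elasticity = 1/ln(97) ≈ 0.2186

Elasticity = (dY/dX) · (X/Y)

dY/dX = 13/X
At X = 97: dY/dX = 13/97, Y = 13·ln(97)

Elasticity = (13/97) · (97 / (13·ln(97))) = 1/ln(97) ≈ 0.2186

Interpretation: for a small percentage change in X, the percentage change in Y is approximately 0.22 times as large.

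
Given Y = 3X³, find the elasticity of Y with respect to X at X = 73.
Elasticity = 3

Elasticity = (dY/dX) · (X/Y)

dY/dX = 9·X²
At X = 73: dY/dX = 47961, Y = 1167051

Elasticity = 47961 · (73 / 1167051) = 3

Interpretation: for a small percentage change in X, the percentage change in Y is approximately 3.00 times as large.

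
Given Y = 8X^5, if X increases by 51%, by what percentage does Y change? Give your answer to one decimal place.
685.0%

For Y = 8X^5:
If X → X(1 + 0.51)
Then Y → Y · (1 + 0.51)^5
     ≈ Y · 7.8503

Percentage change = ((1 + 0.51)^5 − 1) × 100% ≈ 685.0%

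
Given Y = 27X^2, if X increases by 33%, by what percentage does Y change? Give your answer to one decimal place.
76.9%

For Y = 27X^2:
If X → X(1 + 0.33)
Then Y → Y · (1 + 0.33)^2
     = Y · 1.7689

Percentage change = ((1 + 0.33)^2 − 1) × 100% ≈ 76.9%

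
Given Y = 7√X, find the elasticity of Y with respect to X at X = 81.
Elasticity = 1/2

Elasticity = (dY/dX) · (X/Y)

dY/dX = 7/(2·√X)
At X = 81: dY/dX = 7/18, Y = 63

Elasticity = (7/18) · (81 / 63) = 1/2

Interpretation: for a small percentage change in X, the percentage change in Y is approximately 0.50 times as large.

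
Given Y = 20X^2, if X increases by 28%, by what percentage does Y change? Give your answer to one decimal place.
63.8%

For Y = 20X^2:
If X → X(1 + 0.28)
Then Y → Y · (1 + 0.28)^2
     = Y · 1.6384

Percentage change = ((1 + 0.28)^2 − 1) × 100% ≈ 63.8%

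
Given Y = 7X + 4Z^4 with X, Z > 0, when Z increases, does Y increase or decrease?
Y increases

Taking the partial derivative:
∂Y/∂Z = 16Z^3

∂Y/∂Z = 16Z^3 > 0 (assuming positive values)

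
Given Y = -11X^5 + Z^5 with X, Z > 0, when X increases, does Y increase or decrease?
Y decreases

Taking the partial derivative:
∂Y/∂X = -55X^4

∂Y/∂X = -55X^4 < 0 (assuming positive values)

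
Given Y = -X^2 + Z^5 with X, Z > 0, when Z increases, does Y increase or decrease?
Y increases

Taking the partial derivative:
∂Y/∂Z = 5Z^4

∂Y/∂Z = 5Z^4 > 0 (assuming positive values)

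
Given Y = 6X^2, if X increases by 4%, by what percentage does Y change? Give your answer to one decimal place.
8.2%

For Y = 6X^2:
If X → X(1 + 0.04)
Then Y → Y · (1 + 0.04)^2
     = Y · 1.0816

Percentage change = ((1 + 0.04)^2 − 1) × 100% ≈ 8.2%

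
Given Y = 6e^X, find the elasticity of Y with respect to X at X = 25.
Elasticity = 25

Elasticity = (dY/dX) · (X/Y)

dY/dX = 6·e^X
At X = 25: dY/dX = 6·e^25, Y = 6·e^25

Elasticity = (6·e^25) · (25 / (6·e^25)) = 25

Interpretation: for a small percentage change in X, the percentage change in Y is approximately 25.00 times as large.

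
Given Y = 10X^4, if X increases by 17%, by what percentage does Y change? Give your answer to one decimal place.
87.4%

For Y = 10X^4:
If X → X(1 + 0.17)
Then Y → Y · (1 + 0.17)^4
     ≈ Y · 1.8739

Percentage change = ((1 + 0.17)^4 − 1) × 100% ≈ 87.4%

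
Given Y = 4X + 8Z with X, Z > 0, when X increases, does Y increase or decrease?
Y increases

Taking the partial derivative:
∂Y/∂X = 4

∂Y/∂X = 4 > 0 (assuming positive values)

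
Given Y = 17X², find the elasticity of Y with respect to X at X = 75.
Elasticity = 2

Elasticity = (dY/dX) · (X/Y)

dY/dX = 34·X
At X = 75: dY/dX = 2550, Y = 95625

Elasticity = 2550 · (75 / 95625) = 2

Interpretation: for a small percentage change in X, the percentage change in Y is approximately 2.00 times as large.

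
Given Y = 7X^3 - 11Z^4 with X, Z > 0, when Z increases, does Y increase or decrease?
Y decreases

Taking the partial derivative:
∂Y/∂Z = -44Z^3

∂Y/∂Z = -44Z^3 < 0 (assuming positive values)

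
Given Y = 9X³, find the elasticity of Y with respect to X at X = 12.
Elasticity = 3

Elasticity = (dY/dX) · (X/Y)

dY/dX = 27·X²
At X = 12: dY/dX = 3888, Y = 15552

Elasticity = 3888 · (12 / 15552) = 3

Interpretation: for a small percentage change in X, the percentage change in Y is approximately 3.00 times as large.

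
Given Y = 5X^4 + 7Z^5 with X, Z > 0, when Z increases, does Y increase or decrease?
Y increases

Taking the partial derivative:
∂Y/∂Z = 35Z^4

∂Y/∂Z = 35Z^4 > 0 (assuming positive values)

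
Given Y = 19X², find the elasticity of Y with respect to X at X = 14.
Elasticity = 2

Elasticity = (dY/dX) · (X/Y)

dY/dX = 38·X
At X = 14: dY/dX = 532, Y = 3724

Elasticity = 532 · (14 / 3724) = 2

Interpretation: for a small percentage change in X, the percentage change in Y is approximately 2.00 times as large.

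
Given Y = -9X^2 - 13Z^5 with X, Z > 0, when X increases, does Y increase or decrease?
Y decreases

Taking the partial derivative:
∂Y/∂X = -18X

∂Y/∂X = -18X < 0 (assuming positive values)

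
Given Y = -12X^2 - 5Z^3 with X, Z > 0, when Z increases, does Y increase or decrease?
Y decreases

Taking the partial derivative:
∂Y/∂Z = -15Z^2

∂Y/∂Z = -15Z^2 < 0 (assuming positive values)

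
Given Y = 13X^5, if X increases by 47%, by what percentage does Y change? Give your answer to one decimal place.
586.4%

For Y = 13X^5:
If X → X(1 + 0.47)
Then Y → Y · (1 + 0.47)^5
     ≈ Y · 6.8641

Percentage change = ((1 + 0.47)^5 − 1) × 100% ≈ 586.4%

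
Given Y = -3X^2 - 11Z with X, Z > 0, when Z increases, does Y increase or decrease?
Y decreases

Taking the partial derivative:
∂Y/∂Z = -11

∂Y/∂Z = -11 < 0 (assuming positive values)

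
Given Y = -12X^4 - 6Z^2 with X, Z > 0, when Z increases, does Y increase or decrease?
Y decreases

Taking the partial derivative:
∂Y/∂Z = -12Z

∂Y/∂Z = -12Z < 0 (assuming positive values)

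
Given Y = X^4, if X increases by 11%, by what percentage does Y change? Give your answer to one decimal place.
51.8%

For Y = X^4:
If X → X(1 + 0.11)
Then Y → Y · (1 + 0.11)^4
     ≈ Y · 1.5181

Percentage change = ((1 + 0.11)^4 − 1) × 100% ≈ 51.8%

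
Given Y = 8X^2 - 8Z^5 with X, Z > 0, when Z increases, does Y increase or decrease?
Y decreases

Taking the partial derivative:
∂Y/∂Z = -40Z^4

∂Y/∂Z = -40Z^4 < 0 (assuming positive values)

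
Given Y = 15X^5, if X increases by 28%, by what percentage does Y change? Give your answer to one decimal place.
243.6%

For Y = 15X^5:
If X → X(1 + 0.28)
Then Y → Y · (1 + 0.28)^5
     ≈ Y · 3.4360

Percentage change = ((1 + 0.28)^5 − 1) × 100% ≈ 243.6%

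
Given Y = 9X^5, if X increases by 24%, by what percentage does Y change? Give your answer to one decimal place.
193.2%

For Y = 9X^5:
If X → X(1 + 0.24)
Then Y → Y · (1 + 0.24)^5
     ≈ Y · 2.9316

Percentage change = ((1 + 0.24)^5 − 1) × 100% ≈ 193.2%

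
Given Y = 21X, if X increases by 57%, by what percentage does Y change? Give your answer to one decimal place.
57.0%

For Y = 21X:
If X → X(1 + 0.57)
Then Y → Y · (1 + 0.57)^1
     = Y · 1.5700

Percentage change = ((1 + 0.57)^1 − 1) × 100% = 57.0%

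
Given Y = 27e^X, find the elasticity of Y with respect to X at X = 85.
Elasticity = 85

Elasticity = (dY/dX) · (X/Y)

dY/dX = 27·e^X
At X = 85: dY/dX = 27·e^85, Y = 27·e^85

Elasticity = (27·e^85) · (85 / (27·e^85)) = 85

Interpretation: for a small percentage change in X, the percentage change in Y is approximately 85.00 times as large.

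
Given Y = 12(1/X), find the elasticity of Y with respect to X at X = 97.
Elasticity = -1

Elasticity = (dY/dX) · (X/Y)

dY/dX = -12/X²
At X = 97: dY/dX = -12/9409, Y = 12/97

Elasticity = (-12/9409) · (97 / (12/97)) = -1

Interpretation: for a small percentage change in X, the percentage change in Y is approximately -1.00 times as large.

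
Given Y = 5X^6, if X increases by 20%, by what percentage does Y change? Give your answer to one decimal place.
198.6%

For Y = 5X^6:
If X → X(1 + 0.2)
Then Y → Y · (1 + 0.2)^6
     ≈ Y · 2.9860

Percentage change = ((1 + 0.2)^6 − 1) × 100% ≈ 198.6%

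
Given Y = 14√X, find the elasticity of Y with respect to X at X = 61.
Elasticity = 1/2

Elasticity = (dY/dX) · (X/Y)

dY/dX = 7/√X
At X = 61: dY/dX = 7·√61/61, Y = 14·√61

Elasticity = (7·√61/61) · (61 / (14·√61)) = 1/2

Interpretation: for a small percentage change in X, the percentage change in Y is approximately 0.50 times as large.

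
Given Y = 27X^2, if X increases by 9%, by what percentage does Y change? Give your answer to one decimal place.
18.8%

For Y = 27X^2:
If X → X(1 + 0.09)
Then Y → Y · (1 + 0.09)^2
     = Y · 1.1881

Percentage change = ((1 + 0.09)^2 − 1) × 100% ≈ 18.8%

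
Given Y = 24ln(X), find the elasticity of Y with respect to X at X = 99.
Elasticity = 1/ln(99) ≈ 0.2176

Elasticity = (dY/dX) · (X/Y)

dY/dX = 24/X
At X = 99: dY/dX = 8/33, Y = 24·ln(99)

Elasticity = (8/33) · (99 / (24·ln(99))) = 1/ln(99) ≈ 0.2176

Interpretation: for a small percentage change in X, the percentage change in Y is approximately 0.22 times as large.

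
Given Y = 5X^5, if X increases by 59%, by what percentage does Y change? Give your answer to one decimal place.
916.2%

For Y = 5X^5:
If X → X(1 + 0.59)
Then Y → Y · (1 + 0.59)^5
     ≈ Y · 10.1622

Percentage change = ((1 + 0.59)^5 − 1) × 100% ≈ 916.2%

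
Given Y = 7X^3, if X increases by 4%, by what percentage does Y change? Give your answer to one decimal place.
12.5%

For Y = 7X^3:
If X → X(1 + 0.04)
Then Y → Y · (1 + 0.04)^3
     ≈ Y · 1.1249

Percentage change = ((1 + 0.04)^3 − 1) × 100% ≈ 12.5%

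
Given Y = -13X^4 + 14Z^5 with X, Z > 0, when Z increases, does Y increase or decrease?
Y increases

Taking the partial derivative:
∂Y/∂Z = 70Z^4

∂Y/∂Z = 70Z^4 > 0 (assuming positive values)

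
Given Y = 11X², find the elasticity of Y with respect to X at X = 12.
Elasticity = 2

Elasticity = (dY/dX) · (X/Y)

dY/dX = 22·X
At X = 12: dY/dX = 264, Y = 1584

Elasticity = 264 · (12 / 1584) = 2

Interpretation: for a small percentage change in X, the percentage change in Y is approximately 2.00 times as large.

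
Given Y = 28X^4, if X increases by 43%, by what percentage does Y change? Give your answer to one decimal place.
318.2%

For Y = 28X^4:
If X → X(1 + 0.43)
Then Y → Y · (1 + 0.43)^4
     ≈ Y · 4.1816

Percentage change = ((1 + 0.43)^4 − 1) × 100% ≈ 318.2%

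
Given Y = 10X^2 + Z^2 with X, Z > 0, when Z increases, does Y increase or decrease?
Y increases

Taking the partial derivative:
∂Y/∂Z = 2Z

∂Y/∂Z = 2Z > 0 (assuming positive values)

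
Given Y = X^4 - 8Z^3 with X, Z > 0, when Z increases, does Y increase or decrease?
Y decreases

Taking the partial derivative:
∂Y/∂Z = -24Z^2

∂Y/∂Z = -24Z^2 < 0 (assuming positive values)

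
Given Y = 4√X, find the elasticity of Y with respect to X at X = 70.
Elasticity = 1/2

Elasticity = (dY/dX) · (X/Y)

dY/dX = 2/√X
At X = 70: dY/dX = √70/35, Y = 4·√70

Elasticity = (√70/35) · (70 / (4·√70)) = 1/2

Interpretation: for a small percentage change in X, the percentage change in Y is approximately 0.50 times as large.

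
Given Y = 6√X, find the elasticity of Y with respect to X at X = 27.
Elasticity = 1/2

Elasticity = (dY/dX) · (X/Y)

dY/dX = 3/√X
At X = 27: dY/dX = √3/3, Y = 18·√3

Elasticity = (√3/3) · (27 / (18·√3)) = 1/2

Interpretation: for a small percentage change in X, the percentage change in Y is approximately 0.50 times as large.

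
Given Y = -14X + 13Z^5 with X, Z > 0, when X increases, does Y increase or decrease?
Y decreases

Taking the partial derivative:
∂Y/∂X = -14

∂Y/∂X = -14 < 0 (assuming positive values)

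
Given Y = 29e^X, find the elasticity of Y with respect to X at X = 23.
Elasticity = 23

Elasticity = (dY/dX) · (X/Y)

dY/dX = 29·e^X
At X = 23: dY/dX = 29·e^23, Y = 29·e^23

Elasticity = (29·e^23) · (23 / (29·e^23)) = 23

Interpretation: for a small percentage change in X, the percentage change in Y is approximately 23.00 times as large.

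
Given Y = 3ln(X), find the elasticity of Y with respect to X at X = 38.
Elasticity = 1/ln(38) ≈ 0.2749

Elasticity = (dY/dX) · (X/Y)

dY/dX = 3/X
At X = 38: dY/dX = 3/38, Y = 3·ln(38)

Elasticity = (3/38) · (38 / (3·ln(38))) = 1/ln(38) ≈ 0.2749

Interpretation: for a small percentage change in X, the percentage change in Y is approximately 0.27 times as large.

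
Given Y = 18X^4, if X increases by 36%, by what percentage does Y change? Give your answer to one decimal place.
242.1%

For Y = 18X^4:
If X → X(1 + 0.36)
Then Y → Y · (1 + 0.36)^4
     ≈ Y · 3.4210

Percentage change = ((1 + 0.36)^4 − 1) × 100% ≈ 242.1%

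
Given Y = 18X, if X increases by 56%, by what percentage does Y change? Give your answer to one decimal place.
56.0%

For Y = 18X:
If X → X(1 + 0.56)
Then Y → Y · (1 + 0.56)^1
     = Y · 1.5600

Percentage change = ((1 + 0.56)^1 − 1) × 100% = 56.0%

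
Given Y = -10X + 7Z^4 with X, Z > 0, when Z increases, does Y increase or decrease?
Y increases

Taking the partial derivative:
∂Y/∂Z = 28Z^3

∂Y/∂Z = 28Z^3 > 0 (assuming positive values)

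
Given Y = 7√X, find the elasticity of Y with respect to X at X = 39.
Elasticity = 1/2

Elasticity = (dY/dX) · (X/Y)

dY/dX = 7/(2·√X)
At X = 39: dY/dX = 7·√39/78, Y = 7·√39

Elasticity = (7·√39/78) · (39 / (7·√39)) = 1/2

Interpretation: for a small percentage change in X, the percentage change in Y is approximately 0.50 times as large.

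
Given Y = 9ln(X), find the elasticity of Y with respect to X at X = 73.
Elasticity = 1/ln(73) ≈ 0.2331

Elasticity = (dY/dX) · (X/Y)

dY/dX = 9/X
At X = 73: dY/dX = 9/73, Y = 9·ln(73)

Elasticity = (9/73) · (73 / (9·ln(73))) = 1/ln(73) ≈ 0.2331

Interpretation: for a small percentage change in X, the percentage change in Y is approximately 0.23 times as large.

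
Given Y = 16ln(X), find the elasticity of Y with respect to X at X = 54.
Elasticity = 1/ln(54) ≈ 0.2507

Elasticity = (dY/dX) · (X/Y)

dY/dX = 16/X
At X = 54: dY/dX = 8/27, Y = 16·ln(54)

Elasticity = (8/27) · (54 / (16·ln(54))) = 1/ln(54) ≈ 0.2507

Interpretation: for a small percentage change in X, the percentage change in Y is approximately 0.25 times as large.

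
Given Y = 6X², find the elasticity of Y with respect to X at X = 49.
Elasticity = 2

Elasticity = (dY/dX) · (X/Y)

dY/dX = 12·X
At X = 49: dY/dX = 588, Y = 14406

Elasticity = 588 · (49 / 14406) = 2

Interpretation: for a small percentage change in X, the percentage change in Y is approximately 2.00 times as large.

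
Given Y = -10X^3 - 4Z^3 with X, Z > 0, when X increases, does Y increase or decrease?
Y decreases

Taking the partial derivative:
∂Y/∂X = -30X^2

∂Y/∂X = -30X^2 < 0 (assuming positive values)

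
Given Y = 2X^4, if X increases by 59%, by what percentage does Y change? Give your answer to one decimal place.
539.1%

For Y = 2X^4:
If X → X(1 + 0.59)
Then Y → Y · (1 + 0.59)^4
     ≈ Y · 6.3913

Percentage change = ((1 + 0.59)^4 − 1) × 100% ≈ 539.1%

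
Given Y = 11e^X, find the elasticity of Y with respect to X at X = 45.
Elasticity = 45

Elasticity = (dY/dX) · (X/Y)

dY/dX = 11·e^X
At X = 45: dY/dX = 11·e^45, Y = 11·e^45

Elasticity = (11·e^45) · (45 / (11·e^45)) = 45

Interpretation: for a small percentage change in X, the percentage change in Y is approximately 45.00 times as large.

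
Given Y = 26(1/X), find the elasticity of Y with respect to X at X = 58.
Elasticity = -1

Elasticity = (dY/dX) · (X/Y)

dY/dX = -26/X²
At X = 58: dY/dX = -13/1682, Y = 13/29

Elasticity = (-13/1682) · (58 / (13/29)) = -1

Interpretation: for a small percentage change in X, the percentage change in Y is approximately -1.00 times as large.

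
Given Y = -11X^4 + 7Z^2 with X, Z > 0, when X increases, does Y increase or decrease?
Y decreases

Taking the partial derivative:
∂Y/∂X = -44X^3

∂Y/∂X = -44X^3 < 0 (assuming positive values)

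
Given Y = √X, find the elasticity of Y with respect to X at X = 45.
Elasticity = 1/2

Elasticity = (dY/dX) · (X/Y)

dY/dX = 1/(2·√X)
At X = 45: dY/dX = √5/30, Y = 3·√5

Elasticity = (√5/30) · (45 / (3·√5)) = 1/2

Interpretation: for a small percentage change in X, the percentage change in Y is approximately 0.50 times as large.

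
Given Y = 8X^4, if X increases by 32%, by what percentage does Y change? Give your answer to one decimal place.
203.6%

For Y = 8X^4:
If X → X(1 + 0.32)
Then Y → Y · (1 + 0.32)^4
     ≈ Y · 3.0360

Percentage change = ((1 + 0.32)^4 − 1) × 100% ≈ 203.6%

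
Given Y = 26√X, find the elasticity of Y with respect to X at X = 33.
Elasticity = 1/2

Elasticity = (dY/dX) · (X/Y)

dY/dX = 13/√X
At X = 33: dY/dX = 13·√33/33, Y = 26·√33

Elasticity = (13·√33/33) · (33 / (26·√33)) = 1/2

Interpretation: for a small percentage change in X, the percentage change in Y is approximately 0.50 times as large.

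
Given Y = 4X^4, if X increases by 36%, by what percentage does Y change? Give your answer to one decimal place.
242.1%

For Y = 4X^4:
If X → X(1 + 0.36)
Then Y → Y · (1 + 0.36)^4
     ≈ Y · 3.4210

Percentage change = ((1 + 0.36)^4 − 1) × 100% ≈ 242.1%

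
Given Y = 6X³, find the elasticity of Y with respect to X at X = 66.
Elasticity = 3

Elasticity = (dY/dX) · (X/Y)

dY/dX = 18·X²
At X = 66: dY/dX = 78408, Y = 1724976

Elasticity = 78408 · (66 / 1724976) = 3

Interpretation: for a small percentage change in X, the percentage change in Y is approximately 3.00 times as large.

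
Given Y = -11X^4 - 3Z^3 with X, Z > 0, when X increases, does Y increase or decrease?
Y decreases

Taking the partial derivative:
∂Y/∂X = -44X^3

∂Y/∂X = -44X^3 < 0 (assuming positive values)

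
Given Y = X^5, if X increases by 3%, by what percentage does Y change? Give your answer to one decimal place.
15.9%

For Y = X^5:
If X → X(1 + 0.03)
Then Y → Y · (1 + 0.03)^5
     ≈ Y · 1.1593

Percentage change = ((1 + 0.03)^5 − 1) × 100% ≈ 15.9%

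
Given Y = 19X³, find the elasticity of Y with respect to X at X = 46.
Elasticity = 3

Elasticity = (dY/dX) · (X/Y)

dY/dX = 57·X²
At X = 46: dY/dX = 120612, Y = 1849384

Elasticity = 120612 · (46 / 1849384) = 3

Interpretation: for a small percentage change in X, the percentage change in Y is approximately 3.00 times as large.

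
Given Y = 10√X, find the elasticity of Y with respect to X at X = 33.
Elasticity = 1/2

Elasticity = (dY/dX) · (X/Y)

dY/dX = 5/√X
At X = 33: dY/dX = 5·√33/33, Y = 10·√33

Elasticity = (5·√33/33) · (33 / (10·√33)) = 1/2

Interpretation: for a small percentage change in X, the percentage change in Y is approximately 0.50 times as large.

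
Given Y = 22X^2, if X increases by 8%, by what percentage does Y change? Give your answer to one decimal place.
16.6%

For Y = 22X^2:
If X → X(1 + 0.08)
Then Y → Y · (1 + 0.08)^2
     = Y · 1.1664

Percentage change = ((1 + 0.08)^2 − 1) × 100% ≈ 16.6%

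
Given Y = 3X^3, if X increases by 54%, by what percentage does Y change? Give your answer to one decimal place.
265.2%

For Y = 3X^3:
If X → X(1 + 0.54)
Then Y → Y · (1 + 0.54)^3
     ≈ Y · 3.6523

Percentage change = ((1 + 0.54)^3 − 1) × 100% ≈ 265.2%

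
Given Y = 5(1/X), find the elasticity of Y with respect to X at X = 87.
Elasticity = -1

Elasticity = (dY/dX) · (X/Y)

dY/dX = -5/X²
At X = 87: dY/dX = -5/7569, Y = 5/87

Elasticity = (-5/7569) · (87 / (5/87)) = -1

Interpretation: for a small percentage change in X, the percentage change in Y is approximately -1.00 times as large.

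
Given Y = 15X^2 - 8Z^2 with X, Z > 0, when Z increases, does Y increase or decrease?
Y decreases

Taking the partial derivative:
∂Y/∂Z = -16Z

∂Y/∂Z = -16Z < 0 (assuming positive values)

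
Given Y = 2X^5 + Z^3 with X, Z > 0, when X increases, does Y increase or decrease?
Y increases

Taking the partial derivative:
∂Y/∂X = 10X^4

∂Y/∂X = 10X^4 > 0 (assuming positive values)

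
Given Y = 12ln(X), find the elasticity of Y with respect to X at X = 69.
Elasticity = 1/ln(69) ≈ 0.2362

Elasticity = (dY/dX) · (X/Y)

dY/dX = 12/X
At X = 69: dY/dX = 4/23, Y = 12·ln(69)

Elasticity = (4/23) · (69 / (12·ln(69))) = 1/ln(69) ≈ 0.2362

Interpretation: for a small percentage change in X, the percentage change in Y is approximately 0.24 times as large.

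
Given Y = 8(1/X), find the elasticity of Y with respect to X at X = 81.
Elasticity = -1

Elasticity = (dY/dX) · (X/Y)

dY/dX = -8/X²
At X = 81: dY/dX = -8/6561, Y = 8/81

Elasticity = (-8/6561) · (81 / (8/81)) = -1

Interpretation: for a small percentage change in X, the percentage change in Y is approximately -1.00 times as large.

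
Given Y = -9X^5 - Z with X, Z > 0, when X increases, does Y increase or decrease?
Y decreases

Taking the partial derivative:
∂Y/∂X = -45X^4

∂Y/∂X = -45X^4 < 0 (assuming positive values)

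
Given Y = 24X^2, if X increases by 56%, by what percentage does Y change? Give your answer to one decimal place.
143.4%

For Y = 24X^2:
If X → X(1 + 0.56)
Then Y → Y · (1 + 0.56)^2
     = Y · 2.4336

Percentage change = ((1 + 0.56)^2 − 1) × 100% ≈ 143.4%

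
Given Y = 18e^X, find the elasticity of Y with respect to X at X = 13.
Elasticity = 13

Elasticity = (dY/dX) · (X/Y)

dY/dX = 18·e^X
At X = 13: dY/dX = 18·e^13, Y = 18·e^13

Elasticity = (18·e^13) · (13 / (18·e^13)) = 13

Interpretation: for a small percentage change in X, the percentage change in Y is approximately 13.00 times as large.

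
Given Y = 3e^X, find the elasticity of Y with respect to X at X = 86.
Elasticity = 86

Elasticity = (dY/dX) · (X/Y)

dY/dX = 3·e^X
At X = 86: dY/dX = 3·e^86, Y = 3·e^86

Elasticity = (3·e^86) · (86 / (3·e^86)) = 86

Interpretation: for a small percentage change in X, the percentage change in Y is approximately 86.00 times as large.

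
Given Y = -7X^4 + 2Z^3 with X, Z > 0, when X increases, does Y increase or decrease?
Y decreases

Taking the partial derivative:
∂Y/∂X = -28X^3

∂Y/∂X = -28X^3 < 0 (assuming positive values)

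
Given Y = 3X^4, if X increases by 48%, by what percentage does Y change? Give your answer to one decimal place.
379.8%

For Y = 3X^4:
If X → X(1 + 0.48)
Then Y → Y · (1 + 0.48)^4
     ≈ Y · 4.7979

Percentage change = ((1 + 0.48)^4 − 1) × 100% ≈ 379.8%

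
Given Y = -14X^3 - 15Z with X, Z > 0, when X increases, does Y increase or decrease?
Y decreases

Taking the partial derivative:
∂Y/∂X = -42X^2

∂Y/∂X = -42X^2 < 0 (assuming positive values)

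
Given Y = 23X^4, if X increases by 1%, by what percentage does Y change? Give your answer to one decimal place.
4.1%

For Y = 23X^4:
If X → X(1 + 0.01)
Then Y → Y · (1 + 0.01)^4
     ≈ Y · 1.0406

Percentage change = ((1 + 0.01)^4 − 1) × 100% ≈ 4.1%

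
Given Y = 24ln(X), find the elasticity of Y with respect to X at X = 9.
Elasticity = 1/ln(9) ≈ 0.4551

Elasticity = (dY/dX) · (X/Y)

dY/dX = 24/X
At X = 9: dY/dX = 8/3, Y = 24·ln(9)

Elasticity = (8/3) · (9 / (24·ln(9))) = 1/ln(9) ≈ 0.4551

Interpretation: for a small percentage change in X, the percentage change in Y is approximately 0.46 times as large.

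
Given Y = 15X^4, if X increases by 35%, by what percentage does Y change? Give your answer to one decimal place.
232.2%

For Y = 15X^4:
If X → X(1 + 0.35)
Then Y → Y · (1 + 0.35)^4
     ≈ Y · 3.3215

Percentage change = ((1 + 0.35)^4 − 1) × 100% ≈ 232.2%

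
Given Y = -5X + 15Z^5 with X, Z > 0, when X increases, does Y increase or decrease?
Y decreases

Taking the partial derivative:
∂Y/∂X = -5

∂Y/∂X = -5 < 0 (assuming positive values)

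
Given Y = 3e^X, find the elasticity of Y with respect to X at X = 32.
Elasticity = 32

Elasticity = (dY/dX) · (X/Y)

dY/dX = 3·e^X
At X = 32: dY/dX = 3·e^32, Y = 3·e^32

Elasticity = (3·e^32) · (32 / (3·e^32)) = 32

Interpretation: for a small percentage change in X, the percentage change in Y is approximately 32.00 times as large.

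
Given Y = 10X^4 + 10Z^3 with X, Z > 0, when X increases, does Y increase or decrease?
Y increases

Taking the partial derivative:
∂Y/∂X = 40X^3

∂Y/∂X = 40X^3 > 0 (assuming positive values)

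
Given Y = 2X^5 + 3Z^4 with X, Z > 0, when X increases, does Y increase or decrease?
Y increases

Taking the partial derivative:
∂Y/∂X = 10X^4

∂Y/∂X = 10X^4 > 0 (assuming positive values)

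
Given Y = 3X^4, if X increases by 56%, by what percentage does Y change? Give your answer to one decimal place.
492.2%

For Y = 3X^4:
If X → X(1 + 0.56)
Then Y → Y · (1 + 0.56)^4
     ≈ Y · 5.9224

Percentage change = ((1 + 0.56)^4 − 1) × 100% ≈ 492.2%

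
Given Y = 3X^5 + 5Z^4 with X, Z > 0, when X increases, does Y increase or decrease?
Y increases

Taking the partial derivative:
∂Y/∂X = 15X^4

∂Y/∂X = 15X^4 > 0 (assuming positive values)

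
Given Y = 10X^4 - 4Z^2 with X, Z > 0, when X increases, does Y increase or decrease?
Y increases

Taking the partial derivative:
∂Y/∂X = 40X^3

∂Y/∂X = 40X^3 > 0 (assuming positive values)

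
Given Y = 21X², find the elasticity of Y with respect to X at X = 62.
Elasticity = 2

Elasticity = (dY/dX) · (X/Y)

dY/dX = 42·X
At X = 62: dY/dX = 2604, Y = 80724

Elasticity = 2604 · (62 / 80724) = 2

Interpretation: for a small percentage change in X, the percentage change in Y is approximately 2.00 times as large.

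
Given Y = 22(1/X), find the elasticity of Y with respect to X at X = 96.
Elasticity = -1

Elasticity = (dY/dX) · (X/Y)

dY/dX = -22/X²
At X = 96: dY/dX = -11/4608, Y = 11/48

Elasticity = (-11/4608) · (96 / (11/48)) = -1

Interpretation: for a small percentage change in X, the percentage change in Y is approximately -1.00 times as large.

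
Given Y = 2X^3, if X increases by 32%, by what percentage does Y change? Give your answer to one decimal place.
130.0%

For Y = 2X^3:
If X → X(1 + 0.32)
Then Y → Y · (1 + 0.32)^3
     ≈ Y · 2.3000

Percentage change = ((1 + 0.32)^3 − 1) × 100% ≈ 130.0%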